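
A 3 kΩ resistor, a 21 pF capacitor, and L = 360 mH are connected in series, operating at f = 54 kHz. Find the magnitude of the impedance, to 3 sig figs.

18400 Ω

ω = 2πf = 339300 rad/s
X_L = ωL = 122000 Ω
X_C = 1/(ωC) = 140000 Ω
Net reactance X = X_L − X_C = -18200 Ω
Z = 3000 − j18200 Ω
|Z| = √(3000² + 18200²) = 18400 Ω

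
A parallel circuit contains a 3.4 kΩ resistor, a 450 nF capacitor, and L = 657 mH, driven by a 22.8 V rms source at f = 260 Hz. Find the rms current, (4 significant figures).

8.066 mA

ω = 2πf = 1634 rad/s
X_L = ωL = 1073 Ω
X_C = 1/(ωC) = 1360 Ω
Parallel: admittances add. Y = 1/R + 1/(jωL) + jωC
Y = (0.0002941 − j0.0001966) S
|Y| = 0.0003538 S → |Z| = 1/|Y| = 2827 Ω, ∠Z = −∠Y = 33.76°
I = V/|Z| = 22.8/2827 = 8.066 mA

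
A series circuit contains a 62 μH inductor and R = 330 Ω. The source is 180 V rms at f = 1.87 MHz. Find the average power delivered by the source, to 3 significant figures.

ω = 2πf = 1.175e+07 rad/s
X_L = ωL = 728 Ω
Z = 330 + j728 Ω
|Z| = √(330² + 728²) = 800 Ω
∠Z = arctan(728/330) = 65.6°
I = V/|Z| = 225 mA
P = VI cos φ = 180 × 0.225 × cos(65.6°) = 16.7 W

16.7 W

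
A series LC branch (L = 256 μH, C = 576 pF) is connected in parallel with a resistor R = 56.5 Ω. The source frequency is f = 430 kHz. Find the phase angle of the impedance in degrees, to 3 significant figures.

ω = 2πf = 2.702e+06 rad/s
X_L = ωL = 692 Ω
X_C = 1/(ωC) = 643 Ω
Branch 1: Z₁ = R = 56.5 Ω
Branch 2 (series LC): Z₂ = j(X_L − X_C) = j49.1 Ω
Parallel: Z = Z₁Z₂/(Z₁+Z₂), |Z| = 37.0 Ω, ∠Z = 49.0°

49.0°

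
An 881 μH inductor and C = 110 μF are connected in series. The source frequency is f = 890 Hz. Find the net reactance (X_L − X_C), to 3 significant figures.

3.30 Ω

ω = 2πf = 5592 rad/s
X_L = ωL = 4.93 Ω
X_C = 1/(ωC) = 1.63 Ω
X = 4.93 − 1.63 = 3.30 Ω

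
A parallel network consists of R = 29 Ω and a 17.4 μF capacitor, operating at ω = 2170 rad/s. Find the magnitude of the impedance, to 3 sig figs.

X_C = 1/(ωC) = 26.5 Ω
Parallel: admittances add. Y = 1/R + jωC
Y = (0.0345 + j0.0378) S
|Y| = 0.0511 S → |Z| = 1/|Y| = 19.6 Ω, ∠Z = −∠Y = -47.6°

19.6 Ω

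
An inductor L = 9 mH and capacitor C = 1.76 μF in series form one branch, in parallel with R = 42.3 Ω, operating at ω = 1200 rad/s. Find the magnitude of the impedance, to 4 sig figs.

X_L = ωL = 10.80 Ω
X_C = 1/(ωC) = 473.5 Ω
Branch 1: Z₁ = R = 42.30 Ω
Branch 2 (series LC): Z₂ = j(X_L − X_C) = −j462.7 Ω
Parallel: Z = Z₁Z₂/(Z₁+Z₂), |Z| = 42.12 Ω, ∠Z = -5.224°

42.12 Ω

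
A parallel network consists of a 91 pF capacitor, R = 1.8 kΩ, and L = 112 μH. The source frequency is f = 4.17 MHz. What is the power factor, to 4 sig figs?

0.2623

ω = 2πf = 2.62e+07 rad/s
X_L = ωL = 2934 Ω
X_C = 1/(ωC) = 419.4 Ω
Parallel: admittances add. Y = 1/R + 1/(jωL) + jωC
Y = (0.0005556 + j0.002044) S
|Y| = 0.002118 S → |Z| = 1/|Y| = 472.2 Ω, ∠Z = −∠Y = -74.79°
cos φ = cos(-74.79°) = 0.2623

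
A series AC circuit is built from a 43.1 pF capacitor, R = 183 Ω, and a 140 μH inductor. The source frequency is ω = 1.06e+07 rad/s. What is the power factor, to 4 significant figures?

0.2513

X_L = ωL = 1484 Ω
X_C = 1/(ωC) = 2189 Ω
Net reactance X = X_L − X_C = -704.9 Ω
Z = 183.0 − j704.9 Ω
|Z| = √(183.0² + 704.9²) = 728.2 Ω
∠Z = arctan(-704.9/183.0) = -75.45°
cos φ = cos(-75.45°) = 0.2513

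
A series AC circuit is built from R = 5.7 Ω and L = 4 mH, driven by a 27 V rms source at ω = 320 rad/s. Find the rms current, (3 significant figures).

X_L = ωL = 1.28 Ω
Z = 5.70 + j1.28 Ω
|Z| = √(5.70² + 1.28²) = 5.84 Ω
I = V/|Z| = 27/5.84 = 4.62 A

4.62 A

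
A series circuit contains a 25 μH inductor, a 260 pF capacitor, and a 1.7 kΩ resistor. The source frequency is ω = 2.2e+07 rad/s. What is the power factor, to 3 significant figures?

0.977

X_L = ωL = 550 Ω
X_C = 1/(ωC) = 175 Ω
Net reactance X = X_L − X_C = 375 Ω
Z = 1700 + j375 Ω
|Z| = √(1700² + 375²) = 1740 Ω
∠Z = arctan(375/1700) = 12.4°
cos φ = cos(12.4°) = 0.977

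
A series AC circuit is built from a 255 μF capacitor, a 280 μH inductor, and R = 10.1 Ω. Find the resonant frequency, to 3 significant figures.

ω₀ = 1/√(LC) = 1/√(0.00028 × 0.000255) = 3742 rad/s
f₀ = ω₀/(2π) = 596 Hz

596 Hz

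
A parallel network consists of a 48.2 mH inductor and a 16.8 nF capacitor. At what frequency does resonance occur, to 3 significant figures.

5.59 kHz

ω₀ = 1/√(LC) = 1/√(0.0482 × 1.68e-08) = 35140 rad/s
f₀ = ω₀/(2π) = 5.59 kHz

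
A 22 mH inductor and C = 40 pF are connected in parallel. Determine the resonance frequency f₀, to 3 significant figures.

ω₀ = 1/√(LC) = 1/√(0.022 × 4e-11) = 1.066e+06 rad/s
f₀ = ω₀/(2π) = 170 kHz

170 kHz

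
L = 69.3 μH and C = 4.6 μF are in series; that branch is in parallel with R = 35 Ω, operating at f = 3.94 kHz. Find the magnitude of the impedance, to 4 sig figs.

ω = 2πf = 24760 rad/s
X_L = ωL = 1.716 Ω
X_C = 1/(ωC) = 8.781 Ω
Branch 1: Z₁ = R = 35.00 Ω
Branch 2 (series LC): Z₂ = j(X_L − X_C) = −j7.066 Ω
Parallel: Z = Z₁Z₂/(Z₁+Z₂), |Z| = 6.926 Ω, ∠Z = -78.59°

6.926 Ω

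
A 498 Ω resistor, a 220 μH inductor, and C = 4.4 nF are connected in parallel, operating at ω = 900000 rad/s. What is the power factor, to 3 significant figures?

X_L = ωL = 198 Ω
X_C = 1/(ωC) = 253 Ω
Parallel: admittances add. Y = 1/R + 1/(jωL) + jωC
Y = (0.00201 − j0.00109) S
|Y| = 0.00229 S → |Z| = 1/|Y| = 438 Ω, ∠Z = −∠Y = 28.5°
cos φ = cos(28.5°) = 0.879

0.879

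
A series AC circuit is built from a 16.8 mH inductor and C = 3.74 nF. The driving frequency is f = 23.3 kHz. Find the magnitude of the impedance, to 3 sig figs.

633 Ω

ω = 2πf = 146400 rad/s
X_L = ωL = 2460 Ω
X_C = 1/(ωC) = 1830 Ω
Net reactance X = X_L − X_C = 633 Ω
Z = j633 Ω
|Z| = √(0² + 633²) = 633 Ω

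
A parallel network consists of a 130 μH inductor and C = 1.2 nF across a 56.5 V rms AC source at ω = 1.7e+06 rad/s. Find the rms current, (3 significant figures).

X_L = ωL = 221 Ω
X_C = 1/(ωC) = 490 Ω
Parallel: admittances add. Y = 1/(jωL) + jωC
Y = (0 − j0.00248) S
|Y| = 0.00248 S → |Z| = 1/|Y| = 402 Ω, ∠Z = −∠Y = 90.0°
I = V/|Z| = 56.5/402 = 140 mA

140 mA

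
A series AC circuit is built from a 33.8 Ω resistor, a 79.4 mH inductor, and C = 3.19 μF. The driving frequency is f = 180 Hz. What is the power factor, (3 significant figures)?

ω = 2πf = 1131 rad/s
X_L = ωL = 89.8 Ω
X_C = 1/(ωC) = 277 Ω
Net reactance X = X_L − X_C = -187 Ω
Z = 33.8 − j187 Ω
|Z| = √(33.8² + 187²) = 190 Ω
∠Z = arctan(-187/33.8) = -79.8°
cos φ = cos(-79.8°) = 0.178

0.178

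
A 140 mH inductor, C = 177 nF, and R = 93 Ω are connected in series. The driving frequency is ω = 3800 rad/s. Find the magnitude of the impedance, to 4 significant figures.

X_L = ωL = 532.0 Ω
X_C = 1/(ωC) = 1487 Ω
Net reactance X = X_L − X_C = -954.8 Ω
Z = 93.00 − j954.8 Ω
|Z| = √(93.00² + 954.8²) = 959.3 Ω

959.3 Ω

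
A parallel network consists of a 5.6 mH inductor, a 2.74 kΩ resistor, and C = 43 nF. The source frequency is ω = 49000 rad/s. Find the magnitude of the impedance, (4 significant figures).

632.9 Ω

X_L = ωL = 274.4 Ω
X_C = 1/(ωC) = 474.6 Ω
Parallel: admittances add. Y = 1/R + 1/(jωL) + jωC
Y = (0.0003650 − j0.001537) S
|Y| = 0.001580 S → |Z| = 1/|Y| = 632.9 Ω, ∠Z = −∠Y = 76.65°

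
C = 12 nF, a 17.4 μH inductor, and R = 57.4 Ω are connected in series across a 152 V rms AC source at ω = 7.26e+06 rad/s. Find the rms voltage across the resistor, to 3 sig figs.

X_L = ωL = 126 Ω
X_C = 1/(ωC) = 11.5 Ω
Net reactance X = X_L − X_C = 115 Ω
Z = 57.4 + j115 Ω
|Z| = √(57.4² + 115²) = 128 Ω
I = V/|Z| = 1.18 A
V_R = I·|Z_R| = 1.18 × 57.4 = 68.0 V

68.0 V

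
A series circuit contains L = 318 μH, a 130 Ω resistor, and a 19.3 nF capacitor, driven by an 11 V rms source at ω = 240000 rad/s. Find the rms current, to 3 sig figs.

X_L = ωL = 76.3 Ω
X_C = 1/(ωC) = 216 Ω
Net reactance X = X_L − X_C = -140 Ω
Z = 130 − j140 Ω
|Z| = √(130² + 140²) = 191 Ω
I = V/|Z| = 11/191 = 57.7 mA

57.7 mA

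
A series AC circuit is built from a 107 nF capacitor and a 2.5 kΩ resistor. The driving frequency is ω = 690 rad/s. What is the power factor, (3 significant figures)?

0.182

X_C = 1/(ωC) = 13500 Ω
Z = 2500 − j13500 Ω
|Z| = √(2500² + 13500²) = 13800 Ω
∠Z = arctan(-13500/2500) = -79.5°
cos φ = cos(-79.5°) = 0.182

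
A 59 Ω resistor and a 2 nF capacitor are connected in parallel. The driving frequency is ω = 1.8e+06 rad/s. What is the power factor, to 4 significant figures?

0.9782

X_C = 1/(ωC) = 277.8 Ω
Parallel: admittances add. Y = 1/R + jωC
Y = (0.01695 + j0.003600) S
|Y| = 0.01733 S → |Z| = 1/|Y| = 57.71 Ω, ∠Z = −∠Y = -11.99°
cos φ = cos(-11.99°) = 0.9782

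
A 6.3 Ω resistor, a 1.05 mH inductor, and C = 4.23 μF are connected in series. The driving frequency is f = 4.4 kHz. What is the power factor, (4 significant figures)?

ω = 2πf = 27650 rad/s
X_L = ωL = 29.03 Ω
X_C = 1/(ωC) = 8.551 Ω
Net reactance X = X_L − X_C = 20.48 Ω
Z = 6.300 + j20.48 Ω
|Z| = √(6.300² + 20.48²) = 21.42 Ω
∠Z = arctan(20.48/6.300) = 72.90°
cos φ = cos(72.90°) = 0.2941

0.2941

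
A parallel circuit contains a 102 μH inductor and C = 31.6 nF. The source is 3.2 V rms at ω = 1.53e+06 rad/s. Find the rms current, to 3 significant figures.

134 mA

X_L = ωL = 156 Ω
X_C = 1/(ωC) = 20.7 Ω
Parallel: admittances add. Y = 1/(jωL) + jωC
Y = (0 + j0.0419) S
|Y| = 0.0419 S → |Z| = 1/|Y| = 23.8 Ω, ∠Z = −∠Y = -90.0°
I = V/|Z| = 3.2/23.8 = 134 mA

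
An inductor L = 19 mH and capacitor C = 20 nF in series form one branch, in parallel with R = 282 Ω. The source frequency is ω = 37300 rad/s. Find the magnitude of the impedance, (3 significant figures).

X_L = ωL = 709 Ω
X_C = 1/(ωC) = 1340 Ω
Branch 1: Z₁ = R = 282 Ω
Branch 2 (series LC): Z₂ = j(X_L − X_C) = −j632 Ω
Parallel: Z = Z₁Z₂/(Z₁+Z₂), |Z| = 258 Ω, ∠Z = -24.1°

258 Ω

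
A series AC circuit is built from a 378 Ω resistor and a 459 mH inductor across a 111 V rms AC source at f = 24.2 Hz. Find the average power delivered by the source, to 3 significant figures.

31.5 W

ω = 2πf = 152.1 rad/s
X_L = ωL = 69.8 Ω
Z = 378 + j69.8 Ω
|Z| = √(378² + 69.8²) = 384 Ω
∠Z = arctan(69.8/378) = 10.5°
I = V/|Z| = 289 mA
P = VI cos φ = 111 × 0.289 × cos(10.5°) = 31.5 W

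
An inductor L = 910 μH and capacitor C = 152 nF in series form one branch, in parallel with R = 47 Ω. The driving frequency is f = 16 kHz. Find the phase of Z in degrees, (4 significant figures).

61.01°

ω = 2πf = 100500 rad/s
X_L = ωL = 91.48 Ω
X_C = 1/(ωC) = 65.44 Ω
Branch 1: Z₁ = R = 47.00 Ω
Branch 2 (series LC): Z₂ = j(X_L − X_C) = j26.04 Ω
Parallel: Z = Z₁Z₂/(Z₁+Z₂), |Z| = 22.78 Ω, ∠Z = 61.01°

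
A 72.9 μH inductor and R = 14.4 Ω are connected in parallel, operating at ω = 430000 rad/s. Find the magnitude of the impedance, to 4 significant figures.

X_L = ωL = 31.35 Ω
Parallel: admittances add. Y = 1/R + 1/(jωL)
Y = (0.06944 − j0.03190) S
|Y| = 0.07642 S → |Z| = 1/|Y| = 13.09 Ω, ∠Z = −∠Y = 24.67°

13.09 Ω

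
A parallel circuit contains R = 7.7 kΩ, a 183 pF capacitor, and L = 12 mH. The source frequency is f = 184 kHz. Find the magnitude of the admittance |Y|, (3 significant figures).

191 μS

ω = 2πf = 1.156e+06 rad/s
X_L = ωL = 13900 Ω
X_C = 1/(ωC) = 4730 Ω
Parallel: admittances add. Y = 1/R + 1/(jωL) + jωC
Y = (0.000130 + j0.000139) S
|Y| = 0.000191 S → |Z| = 1/|Y| = 5250 Ω, ∠Z = −∠Y = -47.0°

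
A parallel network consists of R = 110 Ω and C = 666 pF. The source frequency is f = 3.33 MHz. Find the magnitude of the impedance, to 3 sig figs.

ω = 2πf = 2.092e+07 rad/s
X_C = 1/(ωC) = 71.8 Ω
Parallel: admittances add. Y = 1/R + jωC
Y = (0.00909 + j0.0139) S
|Y| = 0.0166 S → |Z| = 1/|Y| = 60.1 Ω, ∠Z = −∠Y = -56.9°

60.1 Ω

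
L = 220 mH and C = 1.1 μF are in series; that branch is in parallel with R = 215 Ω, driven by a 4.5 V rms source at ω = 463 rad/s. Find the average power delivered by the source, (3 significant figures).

X_L = ωL = 102 Ω
X_C = 1/(ωC) = 1960 Ω
Branch 1: Z₁ = R = 215 Ω
Branch 2 (series LC): Z₂ = j(X_L − X_C) = −j1860 Ω
Parallel: Z = Z₁Z₂/(Z₁+Z₂), |Z| = 214 Ω, ∠Z = -6.59°
I = V/|Z| = 21.1 mA
P = VI cos φ = 4.5 × 0.0211 × cos(-6.59°) = 94.2 mW

94.2 mW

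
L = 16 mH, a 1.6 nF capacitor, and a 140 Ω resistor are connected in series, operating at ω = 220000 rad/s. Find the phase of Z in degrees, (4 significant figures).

78.35°

X_L = ωL = 3520 Ω
X_C = 1/(ωC) = 2841 Ω
Net reactance X = X_L − X_C = 679.1 Ω
Z = 140.0 + j679.1 Ω
|Z| = √(140.0² + 679.1²) = 693.4 Ω
∠Z = arctan(679.1/140.0) = 78.35°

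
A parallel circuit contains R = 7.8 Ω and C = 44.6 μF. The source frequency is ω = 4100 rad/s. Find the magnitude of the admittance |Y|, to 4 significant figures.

223.3 mS

X_C = 1/(ωC) = 5.469 Ω
Parallel: admittances add. Y = 1/R + jωC
Y = (0.1282 + j0.1829) S
|Y| = 0.2233 S → |Z| = 1/|Y| = 4.478 Ω, ∠Z = −∠Y = -54.97°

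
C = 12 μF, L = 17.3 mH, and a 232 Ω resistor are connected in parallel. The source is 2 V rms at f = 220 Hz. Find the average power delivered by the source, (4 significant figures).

17.24 mW

ω = 2πf = 1382 rad/s
X_L = ωL = 23.91 Ω
X_C = 1/(ωC) = 60.29 Ω
Parallel: admittances add. Y = 1/R + 1/(jωL) + jωC
Y = (0.004310 − j0.02523) S
|Y| = 0.02559 S → |Z| = 1/|Y| = 39.07 Ω, ∠Z = −∠Y = 80.30°
I = V/|Z| = 51.19 mA
P = VI cos φ = 2 × 0.05119 × cos(80.30°) = 17.24 mW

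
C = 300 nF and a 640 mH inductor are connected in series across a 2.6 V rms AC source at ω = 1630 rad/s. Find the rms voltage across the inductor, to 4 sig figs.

X_L = ωL = 1043 Ω
X_C = 1/(ωC) = 2045 Ω
Net reactance X = X_L − X_C = -1002 Ω
Z = − j1002 Ω
|Z| = √(0² + 1002²) = 1002 Ω
I = V/|Z| = 2.595 mA
V_L = I·|Z_L| = 0.002595 × 1043 = 2.707 V

2.707 V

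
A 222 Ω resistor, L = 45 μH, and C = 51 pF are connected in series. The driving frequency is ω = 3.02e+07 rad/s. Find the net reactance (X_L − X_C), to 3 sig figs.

X_L = ωL = 1360 Ω
X_C = 1/(ωC) = 649 Ω
X = 1360 − 649 = 710 Ω

710 Ω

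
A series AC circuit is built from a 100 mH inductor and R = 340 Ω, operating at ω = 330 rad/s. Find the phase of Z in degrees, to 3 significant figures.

X_L = ωL = 33.0 Ω
Z = 340 + j33.0 Ω
|Z| = √(340² + 33.0²) = 342 Ω
∠Z = arctan(33.0/340) = 5.54°

5.54°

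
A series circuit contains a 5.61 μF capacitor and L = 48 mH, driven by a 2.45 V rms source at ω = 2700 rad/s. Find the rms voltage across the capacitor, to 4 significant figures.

X_L = ωL = 129.6 Ω
X_C = 1/(ωC) = 66.02 Ω
Net reactance X = X_L − X_C = 63.58 Ω
Z = j63.58 Ω
|Z| = √(0² + 63.58²) = 63.58 Ω
I = V/|Z| = 38.53 mA
V_C = I·|Z_C| = 0.03853 × 66.02 = 2.544 V

2.544 V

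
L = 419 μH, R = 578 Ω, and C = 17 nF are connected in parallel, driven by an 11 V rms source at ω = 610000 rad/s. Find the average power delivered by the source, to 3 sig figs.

X_L = ωL = 256 Ω
X_C = 1/(ωC) = 96.4 Ω
Parallel: admittances add. Y = 1/R + 1/(jωL) + jωC
Y = (0.00173 + j0.00646) S
|Y| = 0.00669 S → |Z| = 1/|Y| = 150 Ω, ∠Z = −∠Y = -75.0°
I = V/|Z| = 73.5 mA
P = VI cos φ = 11 × 0.0735 × cos(-75.0°) = 209 mW

209 mW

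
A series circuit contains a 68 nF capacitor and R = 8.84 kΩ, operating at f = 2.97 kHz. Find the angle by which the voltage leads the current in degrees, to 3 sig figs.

-5.09°

ω = 2πf = 18660 rad/s
X_C = 1/(ωC) = 788 Ω
Z = 8840 − j788 Ω
|Z| = √(8840² + 788²) = 8880 Ω
∠Z = arctan(-788/8840) = -5.09°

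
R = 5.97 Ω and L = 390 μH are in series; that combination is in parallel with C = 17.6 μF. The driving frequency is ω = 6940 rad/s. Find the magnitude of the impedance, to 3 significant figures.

6.62 Ω

X_L = ωL = 2.71 Ω
X_C = 1/(ωC) = 8.19 Ω
Branch 1 (R+jX_L): Z₁ = 5.97 + j2.71 Ω, |Z₁| = 6.55 Ω
Branch 2 (−jX_C): Z₂ = −j8.19 Ω
Parallel: Z = Z₁Z₂/(Z₁+Z₂), |Z| = 6.62 Ω, ∠Z = -23.1°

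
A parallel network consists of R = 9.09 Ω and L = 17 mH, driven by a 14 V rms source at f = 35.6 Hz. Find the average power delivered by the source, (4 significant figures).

ω = 2πf = 223.7 rad/s
X_L = ωL = 3.803 Ω
Parallel: admittances add. Y = 1/R + 1/(jωL)
Y = (0.1100 − j0.2630) S
|Y| = 0.2851 S → |Z| = 1/|Y| = 3.508 Ω, ∠Z = −∠Y = 67.30°
I = V/|Z| = 3.991 A
P = VI cos φ = 14 × 3.991 × cos(67.30°) = 21.56 W

21.56 W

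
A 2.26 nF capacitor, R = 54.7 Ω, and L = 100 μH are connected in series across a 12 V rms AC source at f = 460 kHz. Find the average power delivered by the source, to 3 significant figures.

ω = 2πf = 2.89e+06 rad/s
X_L = ωL = 289 Ω
X_C = 1/(ωC) = 153 Ω
Net reactance X = X_L − X_C = 136 Ω
Z = 54.7 + j136 Ω
|Z| = √(54.7² + 136²) = 147 Ω
∠Z = arctan(136/54.7) = 68.1°
I = V/|Z| = 81.9 mA
P = VI cos φ = 12 × 0.0819 × cos(68.1°) = 367 mW

367 mW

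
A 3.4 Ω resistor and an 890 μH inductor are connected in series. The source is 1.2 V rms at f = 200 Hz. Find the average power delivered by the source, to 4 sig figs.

ω = 2πf = 1257 rad/s
X_L = ωL = 1.118 Ω
Z = 3.400 + j1.118 Ω
|Z| = √(3.400² + 1.118²) = 3.579 Ω
∠Z = arctan(1.118/3.400) = 18.21°
I = V/|Z| = 335.3 mA
P = VI cos φ = 1.2 × 0.3353 × cos(18.21°) = 382.2 mW

382.2 mW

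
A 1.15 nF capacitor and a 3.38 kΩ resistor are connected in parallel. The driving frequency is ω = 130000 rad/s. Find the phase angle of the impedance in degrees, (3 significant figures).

X_C = 1/(ωC) = 6690 Ω
Parallel: admittances add. Y = 1/R + jωC
Y = (0.000296 + j0.000150) S
|Y| = 0.000331 S → |Z| = 1/|Y| = 3020 Ω, ∠Z = −∠Y = -26.8°

-26.8°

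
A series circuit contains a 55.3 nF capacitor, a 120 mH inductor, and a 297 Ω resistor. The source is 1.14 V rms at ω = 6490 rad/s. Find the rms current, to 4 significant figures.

X_L = ωL = 778.8 Ω
X_C = 1/(ωC) = 2786 Ω
Net reactance X = X_L − X_C = -2008 Ω
Z = 297.0 − j2008 Ω
|Z| = √(297.0² + 2008²) = 2029 Ω
I = V/|Z| = 1.14/2029 = 561.8 μA

561.8 μA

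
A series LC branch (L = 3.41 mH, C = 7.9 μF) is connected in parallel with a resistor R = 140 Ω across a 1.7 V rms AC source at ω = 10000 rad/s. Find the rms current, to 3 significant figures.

X_L = ωL = 34.1 Ω
X_C = 1/(ωC) = 12.7 Ω
Branch 1: Z₁ = R = 140 Ω
Branch 2 (series LC): Z₂ = j(X_L − X_C) = j21.4 Ω
Parallel: Z = Z₁Z₂/(Z₁+Z₂), |Z| = 21.2 Ω, ∠Z = 81.3°
I = V/|Z| = 1.7/21.2 = 80.2 mA

80.2 mA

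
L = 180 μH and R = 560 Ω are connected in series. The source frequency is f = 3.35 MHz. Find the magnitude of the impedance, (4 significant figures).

3830 Ω

ω = 2πf = 2.105e+07 rad/s
X_L = ωL = 3789 Ω
Z = 560.0 + j3789 Ω
|Z| = √(560.0² + 3789²) = 3830 Ω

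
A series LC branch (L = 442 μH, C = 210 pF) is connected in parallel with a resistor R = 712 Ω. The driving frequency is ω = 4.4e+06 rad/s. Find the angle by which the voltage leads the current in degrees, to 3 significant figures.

X_L = ωL = 1940 Ω
X_C = 1/(ωC) = 1080 Ω
Branch 1: Z₁ = R = 712 Ω
Branch 2 (series LC): Z₂ = j(X_L − X_C) = j863 Ω
Parallel: Z = Z₁Z₂/(Z₁+Z₂), |Z| = 549 Ω, ∠Z = 39.5°

39.5°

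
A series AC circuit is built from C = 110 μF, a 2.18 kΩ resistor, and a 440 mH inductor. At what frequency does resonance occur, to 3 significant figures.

22.9 Hz

ω₀ = 1/√(LC) = 1/√(0.44 × 0.00011) = 143.7 rad/s
f₀ = ω₀/(2π) = 22.9 Hz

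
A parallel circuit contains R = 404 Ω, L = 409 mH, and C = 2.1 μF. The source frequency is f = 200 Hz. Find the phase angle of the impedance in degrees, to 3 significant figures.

-15.6°

ω = 2πf = 1257 rad/s
X_L = ωL = 514 Ω
X_C = 1/(ωC) = 379 Ω
Parallel: admittances add. Y = 1/R + 1/(jωL) + jωC
Y = (0.00248 + j0.000693) S
|Y| = 0.00257 S → |Z| = 1/|Y| = 389 Ω, ∠Z = −∠Y = -15.6°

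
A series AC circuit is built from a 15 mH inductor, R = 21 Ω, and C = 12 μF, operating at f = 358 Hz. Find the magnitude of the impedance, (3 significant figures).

ω = 2πf = 2249 rad/s
X_L = ωL = 33.7 Ω
X_C = 1/(ωC) = 37.0 Ω
Net reactance X = X_L − X_C = -3.31 Ω
Z = 21.0 − j3.31 Ω
|Z| = √(21.0² + 3.31²) = 21.3 Ω

21.3 Ω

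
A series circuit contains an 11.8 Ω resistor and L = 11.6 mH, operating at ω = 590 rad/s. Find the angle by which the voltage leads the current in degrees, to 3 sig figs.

X_L = ωL = 6.84 Ω
Z = 11.8 + j6.84 Ω
|Z| = √(11.8² + 6.84²) = 13.6 Ω
∠Z = arctan(6.84/11.8) = 30.1°

30.1°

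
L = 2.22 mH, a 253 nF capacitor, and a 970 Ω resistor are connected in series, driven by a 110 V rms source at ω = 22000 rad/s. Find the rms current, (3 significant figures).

X_L = ωL = 48.8 Ω
X_C = 1/(ωC) = 180 Ω
Net reactance X = X_L − X_C = -131 Ω
Z = 970 − j131 Ω
|Z| = √(970² + 131²) = 979 Ω
I = V/|Z| = 110/979 = 112 mA

112 mA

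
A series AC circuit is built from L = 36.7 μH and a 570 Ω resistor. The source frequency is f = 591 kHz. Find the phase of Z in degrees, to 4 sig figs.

ω = 2πf = 3.713e+06 rad/s
X_L = ωL = 136.3 Ω
Z = 570.0 + j136.3 Ω
|Z| = √(570.0² + 136.3²) = 586.1 Ω
∠Z = arctan(136.3/570.0) = 13.45°

13.45°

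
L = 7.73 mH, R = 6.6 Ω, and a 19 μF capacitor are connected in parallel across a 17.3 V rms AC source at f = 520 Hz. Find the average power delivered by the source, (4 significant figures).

ω = 2πf = 3267 rad/s
X_L = ωL = 25.26 Ω
X_C = 1/(ωC) = 16.11 Ω
Parallel: admittances add. Y = 1/R + 1/(jωL) + jωC
Y = (0.1515 + j0.02248) S
|Y| = 0.1532 S → |Z| = 1/|Y| = 6.529 Ω, ∠Z = −∠Y = -8.440°
I = V/|Z| = 2.650 A
P = VI cos φ = 17.3 × 2.650 × cos(-8.440°) = 45.35 W

45.35 W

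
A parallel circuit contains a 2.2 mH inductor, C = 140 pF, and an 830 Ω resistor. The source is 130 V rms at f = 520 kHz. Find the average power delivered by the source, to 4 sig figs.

20.36 W

ω = 2πf = 3.267e+06 rad/s
X_L = ωL = 7188 Ω
X_C = 1/(ωC) = 2186 Ω
Parallel: admittances add. Y = 1/R + 1/(jωL) + jωC
Y = (0.001205 + j0.0003183) S
|Y| = 0.001246 S → |Z| = 1/|Y| = 802.5 Ω, ∠Z = −∠Y = -14.80°
I = V/|Z| = 162.0 mA
P = VI cos φ = 130 × 0.1620 × cos(-14.80°) = 20.36 W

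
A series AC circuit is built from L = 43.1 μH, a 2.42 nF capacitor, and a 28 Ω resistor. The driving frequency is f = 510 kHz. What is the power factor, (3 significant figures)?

ω = 2πf = 3.204e+06 rad/s
X_L = ωL = 138 Ω
X_C = 1/(ωC) = 129 Ω
Net reactance X = X_L − X_C = 9.16 Ω
Z = 28.0 + j9.16 Ω
|Z| = √(28.0² + 9.16²) = 29.5 Ω
∠Z = arctan(9.16/28.0) = 18.1°
cos φ = cos(18.1°) = 0.950

0.950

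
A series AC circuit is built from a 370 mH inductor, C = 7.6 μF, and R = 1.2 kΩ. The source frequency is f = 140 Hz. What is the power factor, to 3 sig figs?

0.989

ω = 2πf = 879.6 rad/s
X_L = ωL = 325 Ω
X_C = 1/(ωC) = 150 Ω
Net reactance X = X_L − X_C = 176 Ω
Z = 1200 + j176 Ω
|Z| = √(1200² + 176²) = 1210 Ω
∠Z = arctan(176/1200) = 8.34°
cos φ = cos(8.34°) = 0.989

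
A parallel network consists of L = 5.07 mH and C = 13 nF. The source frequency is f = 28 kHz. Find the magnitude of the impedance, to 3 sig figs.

858 Ω

ω = 2πf = 175900 rad/s
X_L = ωL = 892 Ω
X_C = 1/(ωC) = 437 Ω
Parallel: admittances add. Y = 1/(jωL) + jωC
Y = (0 + j0.00117) S
|Y| = 0.00117 S → |Z| = 1/|Y| = 858 Ω, ∠Z = −∠Y = -90.0°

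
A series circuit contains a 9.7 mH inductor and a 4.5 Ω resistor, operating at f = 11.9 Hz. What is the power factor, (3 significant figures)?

0.987

ω = 2πf = 74.77 rad/s
X_L = ωL = 0.725 Ω
Z = 4.50 + j0.725 Ω
|Z| = √(4.50² + 0.725²) = 4.56 Ω
∠Z = arctan(0.725/4.50) = 9.16°
cos φ = cos(9.16°) = 0.987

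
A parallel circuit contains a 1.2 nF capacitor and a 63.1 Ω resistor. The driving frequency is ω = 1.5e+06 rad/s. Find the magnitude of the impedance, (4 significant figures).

X_C = 1/(ωC) = 555.6 Ω
Parallel: admittances add. Y = 1/R + jωC
Y = (0.01585 + j0.001800) S
|Y| = 0.01595 S → |Z| = 1/|Y| = 62.70 Ω, ∠Z = −∠Y = -6.480°

62.70 Ω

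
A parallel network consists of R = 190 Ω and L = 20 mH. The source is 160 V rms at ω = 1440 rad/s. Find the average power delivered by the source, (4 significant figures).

134.7 W

X_L = ωL = 28.80 Ω
Parallel: admittances add. Y = 1/R + 1/(jωL)
Y = (0.005263 − j0.03472) S
|Y| = 0.03512 S → |Z| = 1/|Y| = 28.47 Ω, ∠Z = −∠Y = 81.38°
I = V/|Z| = 5.619 A
P = VI cos φ = 160 × 5.619 × cos(81.38°) = 134.7 W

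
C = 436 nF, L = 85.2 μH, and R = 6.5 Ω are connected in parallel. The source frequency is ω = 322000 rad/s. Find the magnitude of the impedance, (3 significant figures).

X_L = ωL = 27.4 Ω
X_C = 1/(ωC) = 7.12 Ω
Parallel: admittances add. Y = 1/R + 1/(jωL) + jωC
Y = (0.154 + j0.104) S
|Y| = 0.186 S → |Z| = 1/|Y| = 5.39 Ω, ∠Z = −∠Y = -34.0°

5.39 Ω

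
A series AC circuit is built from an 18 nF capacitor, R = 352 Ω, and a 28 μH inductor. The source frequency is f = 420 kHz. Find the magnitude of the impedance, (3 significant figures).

ω = 2πf = 2.639e+06 rad/s
X_L = ωL = 73.9 Ω
X_C = 1/(ωC) = 21.1 Ω
Net reactance X = X_L − X_C = 52.8 Ω
Z = 352 + j52.8 Ω
|Z| = √(352² + 52.8²) = 356 Ω

356 Ω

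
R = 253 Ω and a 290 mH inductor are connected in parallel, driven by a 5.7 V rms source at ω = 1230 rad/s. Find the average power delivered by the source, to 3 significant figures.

X_L = ωL = 357 Ω
Parallel: admittances add. Y = 1/R + 1/(jωL)
Y = (0.00395 − j0.00280) S
|Y| = 0.00485 S → |Z| = 1/|Y| = 206 Ω, ∠Z = −∠Y = 35.3°
I = V/|Z| = 27.6 mA
P = VI cos φ = 5.7 × 0.0276 × cos(35.3°) = 128 mW

128 mW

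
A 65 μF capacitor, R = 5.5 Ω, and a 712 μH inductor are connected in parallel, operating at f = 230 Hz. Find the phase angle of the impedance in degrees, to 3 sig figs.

78.3°

ω = 2πf = 1445 rad/s
X_L = ωL = 1.03 Ω
X_C = 1/(ωC) = 10.6 Ω
Parallel: admittances add. Y = 1/R + 1/(jωL) + jωC
Y = (0.182 − j0.878) S
|Y| = 0.897 S → |Z| = 1/|Y| = 1.12 Ω, ∠Z = −∠Y = 78.3°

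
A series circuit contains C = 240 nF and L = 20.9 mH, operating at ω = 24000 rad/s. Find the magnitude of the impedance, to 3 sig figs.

328 Ω

X_L = ωL = 502 Ω
X_C = 1/(ωC) = 174 Ω
Net reactance X = X_L − X_C = 328 Ω
Z = j328 Ω
|Z| = √(0² + 328²) = 328 Ω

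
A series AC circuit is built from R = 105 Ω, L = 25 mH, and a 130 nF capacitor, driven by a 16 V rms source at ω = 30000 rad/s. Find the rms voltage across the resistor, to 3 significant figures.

X_L = ωL = 750 Ω
X_C = 1/(ωC) = 256 Ω
Net reactance X = X_L − X_C = 494 Ω
Z = 105 + j494 Ω
|Z| = √(105² + 494²) = 505 Ω
I = V/|Z| = 31.7 mA
V_R = I·|Z_R| = 0.0317 × 105 = 3.33 V

3.33 V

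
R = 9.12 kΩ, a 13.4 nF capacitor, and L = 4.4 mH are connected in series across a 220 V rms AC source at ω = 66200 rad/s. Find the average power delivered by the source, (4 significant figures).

X_L = ωL = 291.3 Ω
X_C = 1/(ωC) = 1127 Ω
Net reactance X = X_L − X_C = -836.0 Ω
Z = 9120 − j836.0 Ω
|Z| = √(9120² + 836.0²) = 9158 Ω
∠Z = arctan(-836.0/9120) = -5.238°
I = V/|Z| = 24.02 mA
P = VI cos φ = 220 × 0.02402 × cos(-5.238°) = 5.263 W

5.263 W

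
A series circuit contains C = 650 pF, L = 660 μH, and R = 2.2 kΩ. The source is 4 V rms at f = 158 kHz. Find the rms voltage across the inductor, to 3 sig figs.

1.10 V

ω = 2πf = 992700 rad/s
X_L = ωL = 655 Ω
X_C = 1/(ωC) = 1550 Ω
Net reactance X = X_L − X_C = -894 Ω
Z = 2200 − j894 Ω
|Z| = √(2200² + 894²) = 2370 Ω
I = V/|Z| = 1.68 mA
V_L = I·|Z_L| = 0.00168 × 655 = 1.10 V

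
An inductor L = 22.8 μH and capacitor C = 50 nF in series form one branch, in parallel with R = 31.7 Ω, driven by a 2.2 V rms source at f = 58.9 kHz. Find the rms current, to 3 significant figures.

84.5 mA

ω = 2πf = 370100 rad/s
X_L = ωL = 8.44 Ω
X_C = 1/(ωC) = 54.0 Ω
Branch 1: Z₁ = R = 31.7 Ω
Branch 2 (series LC): Z₂ = j(X_L − X_C) = −j45.6 Ω
Parallel: Z = Z₁Z₂/(Z₁+Z₂), |Z| = 26.0 Ω, ∠Z = -34.8°
I = V/|Z| = 2.2/26.0 = 84.5 mA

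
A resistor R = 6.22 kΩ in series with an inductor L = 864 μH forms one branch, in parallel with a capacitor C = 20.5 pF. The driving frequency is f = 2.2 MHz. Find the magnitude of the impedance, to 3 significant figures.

4540 Ω

ω = 2πf = 1.382e+07 rad/s
X_L = ωL = 11900 Ω
X_C = 1/(ωC) = 3530 Ω
Branch 1 (R+jX_L): Z₁ = 6220 + j11900 Ω, |Z₁| = 13500 Ω
Branch 2 (−jX_C): Z₂ = −j3530 Ω
Parallel: Z = Z₁Z₂/(Z₁+Z₂), |Z| = 4540 Ω, ∠Z = -81.0°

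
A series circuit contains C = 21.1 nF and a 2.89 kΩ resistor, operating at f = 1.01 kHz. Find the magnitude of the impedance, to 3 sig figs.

ω = 2πf = 6346 rad/s
X_C = 1/(ωC) = 7470 Ω
Z = 2890 − j7470 Ω
|Z| = √(2890² + 7470²) = 8010 Ω

8010 Ω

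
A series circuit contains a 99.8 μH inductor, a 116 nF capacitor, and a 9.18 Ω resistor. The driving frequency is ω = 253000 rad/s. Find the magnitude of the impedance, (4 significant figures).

12.73 Ω

X_L = ωL = 25.25 Ω
X_C = 1/(ωC) = 34.07 Ω
Net reactance X = X_L − X_C = -8.824 Ω
Z = 9.180 − j8.824 Ω
|Z| = √(9.180² + 8.824²) = 12.73 Ω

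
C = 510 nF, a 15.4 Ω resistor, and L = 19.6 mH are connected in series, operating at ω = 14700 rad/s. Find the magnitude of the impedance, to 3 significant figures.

X_L = ωL = 288 Ω
X_C = 1/(ωC) = 133 Ω
Net reactance X = X_L − X_C = 155 Ω
Z = 15.4 + j155 Ω
|Z| = √(15.4² + 155²) = 155 Ω

155 Ω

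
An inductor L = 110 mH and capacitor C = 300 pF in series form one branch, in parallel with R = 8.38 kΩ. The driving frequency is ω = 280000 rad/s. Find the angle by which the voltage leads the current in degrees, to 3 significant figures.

X_L = ωL = 30800 Ω
X_C = 1/(ωC) = 11900 Ω
Branch 1: Z₁ = R = 8380 Ω
Branch 2 (series LC): Z₂ = j(X_L − X_C) = j18900 Ω
Parallel: Z = Z₁Z₂/(Z₁+Z₂), |Z| = 7660 Ω, ∠Z = 23.9°

23.9°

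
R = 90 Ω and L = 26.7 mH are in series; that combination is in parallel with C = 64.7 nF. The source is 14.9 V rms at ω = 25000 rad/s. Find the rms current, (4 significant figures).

X_L = ωL = 667.5 Ω
X_C = 1/(ωC) = 618.2 Ω
Branch 1 (R+jX_L): Z₁ = 90.00 + j667.5 Ω, |Z₁| = 673.5 Ω
Branch 2 (−jX_C): Z₂ = −j618.2 Ω
Parallel: Z = Z₁Z₂/(Z₁+Z₂), |Z| = 4059 Ω, ∠Z = -36.37°
I = V/|Z| = 14.9/4059 = 3.671 mA

3.671 mA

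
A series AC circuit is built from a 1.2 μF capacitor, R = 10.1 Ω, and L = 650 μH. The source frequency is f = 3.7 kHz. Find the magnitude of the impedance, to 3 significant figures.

ω = 2πf = 23250 rad/s
X_L = ωL = 15.1 Ω
X_C = 1/(ωC) = 35.8 Ω
Net reactance X = X_L − X_C = -20.7 Ω
Z = 10.1 − j20.7 Ω
|Z| = √(10.1² + 20.7²) = 23.1 Ω

23.1 Ω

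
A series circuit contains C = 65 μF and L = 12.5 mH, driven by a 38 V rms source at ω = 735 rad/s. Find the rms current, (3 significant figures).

X_L = ωL = 9.19 Ω
X_C = 1/(ωC) = 20.9 Ω
Net reactance X = X_L − X_C = -11.7 Ω
Z = − j11.7 Ω
|Z| = √(0² + 11.7²) = 11.7 Ω
I = V/|Z| = 38/11.7 = 3.24 A

3.24 A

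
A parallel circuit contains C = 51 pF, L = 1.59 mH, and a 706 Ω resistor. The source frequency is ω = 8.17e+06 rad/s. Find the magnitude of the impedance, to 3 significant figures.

X_L = ωL = 13000 Ω
X_C = 1/(ωC) = 2400 Ω
Parallel: admittances add. Y = 1/R + 1/(jωL) + jωC
Y = (0.00142 + j0.000340) S
|Y| = 0.00146 S → |Z| = 1/|Y| = 687 Ω, ∠Z = −∠Y = -13.5°

687 Ω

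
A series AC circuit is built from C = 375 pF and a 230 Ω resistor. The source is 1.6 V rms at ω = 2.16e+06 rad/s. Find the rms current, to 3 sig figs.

X_C = 1/(ωC) = 1230 Ω
Z = 230 − j1230 Ω
|Z| = √(230² + 1230²) = 1260 Ω
I = V/|Z| = 1.6/1260 = 1.27 mA

1.27 mA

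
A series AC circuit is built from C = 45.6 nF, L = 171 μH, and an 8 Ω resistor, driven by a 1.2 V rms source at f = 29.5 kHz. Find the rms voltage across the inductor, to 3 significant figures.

ω = 2πf = 185400 rad/s
X_L = ωL = 31.7 Ω
X_C = 1/(ωC) = 118 Ω
Net reactance X = X_L − X_C = -86.6 Ω
Z = 8.00 − j86.6 Ω
|Z| = √(8.00² + 86.6²) = 87.0 Ω
I = V/|Z| = 13.8 mA
V_L = I·|Z_L| = 0.0138 × 31.7 = 0.437 V

0.437 V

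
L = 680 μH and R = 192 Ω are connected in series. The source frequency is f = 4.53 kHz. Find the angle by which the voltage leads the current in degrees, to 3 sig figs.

5.76°

ω = 2πf = 28460 rad/s
X_L = ωL = 19.4 Ω
Z = 192 + j19.4 Ω
|Z| = √(192² + 19.4²) = 193 Ω
∠Z = arctan(19.4/192) = 5.76°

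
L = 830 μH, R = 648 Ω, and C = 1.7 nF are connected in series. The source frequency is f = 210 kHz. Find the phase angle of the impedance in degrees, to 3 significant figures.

ω = 2πf = 1.319e+06 rad/s
X_L = ωL = 1100 Ω
X_C = 1/(ωC) = 446 Ω
Net reactance X = X_L − X_C = 649 Ω
Z = 648 + j649 Ω
|Z| = √(648² + 649²) = 917 Ω
∠Z = arctan(649/648) = 45.1°

45.1°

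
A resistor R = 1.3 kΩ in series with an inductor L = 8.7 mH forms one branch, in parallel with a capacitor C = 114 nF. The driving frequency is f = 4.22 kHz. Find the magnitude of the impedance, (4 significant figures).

335.0 Ω

ω = 2πf = 26520 rad/s
X_L = ωL = 230.7 Ω
X_C = 1/(ωC) = 330.8 Ω
Branch 1 (R+jX_L): Z₁ = 1300 + j230.7 Ω, |Z₁| = 1320 Ω
Branch 2 (−jX_C): Z₂ = −j330.8 Ω
Parallel: Z = Z₁Z₂/(Z₁+Z₂), |Z| = 335.0 Ω, ∠Z = -75.53°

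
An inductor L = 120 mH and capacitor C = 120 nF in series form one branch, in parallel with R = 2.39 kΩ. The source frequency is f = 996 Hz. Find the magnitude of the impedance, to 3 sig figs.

ω = 2πf = 6258 rad/s
X_L = ωL = 751 Ω
X_C = 1/(ωC) = 1330 Ω
Branch 1: Z₁ = R = 2390 Ω
Branch 2 (series LC): Z₂ = j(X_L − X_C) = −j581 Ω
Parallel: Z = Z₁Z₂/(Z₁+Z₂), |Z| = 564 Ω, ∠Z = -76.3°

564 Ω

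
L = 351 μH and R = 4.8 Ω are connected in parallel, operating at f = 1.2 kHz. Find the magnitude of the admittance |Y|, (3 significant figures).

431 mS

ω = 2πf = 7540 rad/s
X_L = ωL = 2.65 Ω
Parallel: admittances add. Y = 1/R + 1/(jωL)
Y = (0.208 − j0.378) S
|Y| = 0.431 S → |Z| = 1/|Y| = 2.32 Ω, ∠Z = −∠Y = 61.1°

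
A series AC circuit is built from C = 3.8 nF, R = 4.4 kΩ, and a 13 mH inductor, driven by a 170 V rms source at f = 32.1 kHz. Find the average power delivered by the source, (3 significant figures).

6.03 W

ω = 2πf = 201700 rad/s
X_L = ωL = 2620 Ω
X_C = 1/(ωC) = 1300 Ω
Net reactance X = X_L − X_C = 1320 Ω
Z = 4400 + j1320 Ω
|Z| = √(4400² + 1320²) = 4590 Ω
∠Z = arctan(1320/4400) = 16.7°
I = V/|Z| = 37.0 mA
P = VI cos φ = 170 × 0.0370 × cos(16.7°) = 6.03 W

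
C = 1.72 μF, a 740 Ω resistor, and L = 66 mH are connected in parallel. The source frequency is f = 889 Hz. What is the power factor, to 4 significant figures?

ω = 2πf = 5586 rad/s
X_L = ωL = 368.7 Ω
X_C = 1/(ωC) = 104.1 Ω
Parallel: admittances add. Y = 1/R + 1/(jωL) + jωC
Y = (0.001351 + j0.006895) S
|Y| = 0.007026 S → |Z| = 1/|Y| = 142.3 Ω, ∠Z = −∠Y = -78.91°
cos φ = cos(-78.91°) = 0.1923

0.1923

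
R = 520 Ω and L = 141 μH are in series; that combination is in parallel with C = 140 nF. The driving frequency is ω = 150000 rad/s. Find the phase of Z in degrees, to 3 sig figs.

X_L = ωL = 21.2 Ω
X_C = 1/(ωC) = 47.6 Ω
Branch 1 (R+jX_L): Z₁ = 520 + j21.2 Ω, |Z₁| = 520 Ω
Branch 2 (−jX_C): Z₂ = −j47.6 Ω
Parallel: Z = Z₁Z₂/(Z₁+Z₂), |Z| = 47.6 Ω, ∠Z = -84.8°

-84.8°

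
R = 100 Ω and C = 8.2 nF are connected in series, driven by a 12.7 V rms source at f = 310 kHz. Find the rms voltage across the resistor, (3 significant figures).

ω = 2πf = 1.948e+06 rad/s
X_C = 1/(ωC) = 62.6 Ω
Z = 100 − j62.6 Ω
|Z| = √(100² + 62.6²) = 118 Ω
I = V/|Z| = 108 mA
V_R = I·|Z_R| = 0.108 × 100 = 10.8 V

10.8 V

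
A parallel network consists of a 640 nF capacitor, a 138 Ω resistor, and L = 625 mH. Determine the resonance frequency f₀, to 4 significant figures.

251.6 Hz

ω₀ = 1/√(LC) = 1/√(0.625 × 6.4e-07) = 1581 rad/s
f₀ = ω₀/(2π) = 251.6 Hz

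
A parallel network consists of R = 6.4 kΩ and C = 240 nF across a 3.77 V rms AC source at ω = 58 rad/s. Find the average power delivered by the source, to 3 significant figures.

2.22 mW

X_C = 1/(ωC) = 71800 Ω
Parallel: admittances add. Y = 1/R + jωC
Y = (0.000156 + j1.39e-05) S
|Y| = 0.000157 S → |Z| = 1/|Y| = 6370 Ω, ∠Z = −∠Y = -5.09°
I = V/|Z| = 591 μA
P = VI cos φ = 3.77 × 0.000591 × cos(-5.09°) = 2.22 mW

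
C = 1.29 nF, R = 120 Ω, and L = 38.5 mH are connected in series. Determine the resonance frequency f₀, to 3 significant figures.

22.6 kHz

ω₀ = 1/√(LC) = 1/√(0.0385 × 1.29e-09) = 141900 rad/s
f₀ = ω₀/(2π) = 22.6 kHz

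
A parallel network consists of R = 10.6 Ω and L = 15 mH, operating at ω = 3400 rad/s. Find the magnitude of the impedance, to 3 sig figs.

10.4 Ω

X_L = ωL = 51.0 Ω
Parallel: admittances add. Y = 1/R + 1/(jωL)
Y = (0.0943 − j0.0196) S
|Y| = 0.0964 S → |Z| = 1/|Y| = 10.4 Ω, ∠Z = −∠Y = 11.7°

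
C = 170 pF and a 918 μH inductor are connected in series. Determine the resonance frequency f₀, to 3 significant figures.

403 kHz

ω₀ = 1/√(LC) = 1/√(0.000918 × 1.7e-10) = 2.531e+06 rad/s
f₀ = ω₀/(2π) = 403 kHz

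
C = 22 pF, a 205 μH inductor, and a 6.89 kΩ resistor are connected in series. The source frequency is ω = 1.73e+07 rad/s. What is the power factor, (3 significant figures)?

X_L = ωL = 3550 Ω
X_C = 1/(ωC) = 2630 Ω
Net reactance X = X_L − X_C = 919 Ω
Z = 6890 + j919 Ω
|Z| = √(6890² + 919²) = 6950 Ω
∠Z = arctan(919/6890) = 7.60°
cos φ = cos(7.60°) = 0.991

0.991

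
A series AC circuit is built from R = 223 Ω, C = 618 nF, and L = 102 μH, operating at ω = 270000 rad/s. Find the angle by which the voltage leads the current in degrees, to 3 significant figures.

5.52°

X_L = ωL = 27.5 Ω
X_C = 1/(ωC) = 5.99 Ω
Net reactance X = X_L − X_C = 21.5 Ω
Z = 223 + j21.5 Ω
|Z| = √(223² + 21.5²) = 224 Ω
∠Z = arctan(21.5/223) = 5.52°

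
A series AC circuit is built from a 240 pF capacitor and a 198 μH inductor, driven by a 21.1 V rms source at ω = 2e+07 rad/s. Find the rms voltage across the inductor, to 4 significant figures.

X_L = ωL = 3960 Ω
X_C = 1/(ωC) = 208.3 Ω
Net reactance X = X_L − X_C = 3752 Ω
Z = j3752 Ω
|Z| = √(0² + 3752²) = 3752 Ω
I = V/|Z| = 5.624 mA
V_L = I·|Z_L| = 0.005624 × 3960 = 22.27 V

22.27 V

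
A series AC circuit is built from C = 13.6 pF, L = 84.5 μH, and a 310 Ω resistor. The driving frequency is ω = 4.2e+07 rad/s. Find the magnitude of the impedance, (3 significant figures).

X_L = ωL = 3550 Ω
X_C = 1/(ωC) = 1750 Ω
Net reactance X = X_L − X_C = 1800 Ω
Z = 310 + j1800 Ω
|Z| = √(310² + 1800²) = 1820 Ω

1820 Ω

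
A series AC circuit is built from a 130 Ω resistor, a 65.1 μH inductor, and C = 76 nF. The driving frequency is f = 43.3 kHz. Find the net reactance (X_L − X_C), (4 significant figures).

-30.65 Ω

ω = 2πf = 272100 rad/s
X_L = ωL = 17.71 Ω
X_C = 1/(ωC) = 48.36 Ω
X = 17.71 − 48.36 = -30.65 Ω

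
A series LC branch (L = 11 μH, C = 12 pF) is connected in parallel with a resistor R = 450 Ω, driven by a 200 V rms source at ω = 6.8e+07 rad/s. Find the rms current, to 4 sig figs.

610.7 mA

X_L = ωL = 748.0 Ω
X_C = 1/(ωC) = 1225 Ω
Branch 1: Z₁ = R = 450.0 Ω
Branch 2 (series LC): Z₂ = j(X_L − X_C) = −j477.5 Ω
Parallel: Z = Z₁Z₂/(Z₁+Z₂), |Z| = 327.5 Ω, ∠Z = -43.30°
I = V/|Z| = 200/327.5 = 610.7 mA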